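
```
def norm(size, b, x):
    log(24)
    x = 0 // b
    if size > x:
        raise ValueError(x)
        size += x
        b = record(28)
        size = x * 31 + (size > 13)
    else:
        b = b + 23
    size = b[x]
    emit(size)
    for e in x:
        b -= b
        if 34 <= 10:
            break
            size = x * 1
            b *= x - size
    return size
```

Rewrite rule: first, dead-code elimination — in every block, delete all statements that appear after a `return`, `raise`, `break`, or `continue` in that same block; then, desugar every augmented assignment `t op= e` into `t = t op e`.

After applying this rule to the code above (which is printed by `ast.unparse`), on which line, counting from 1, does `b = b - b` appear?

11

Transformed code:
def norm(size, b, x):
    log(24)
    x = 0 // b
    if size > x:
        raise ValueError(x)
    else:
        b = b + 23
    size = b[x]
    emit(size)
    for e in x:
        b = b - b
        if 34 <= 10:
            break
    return size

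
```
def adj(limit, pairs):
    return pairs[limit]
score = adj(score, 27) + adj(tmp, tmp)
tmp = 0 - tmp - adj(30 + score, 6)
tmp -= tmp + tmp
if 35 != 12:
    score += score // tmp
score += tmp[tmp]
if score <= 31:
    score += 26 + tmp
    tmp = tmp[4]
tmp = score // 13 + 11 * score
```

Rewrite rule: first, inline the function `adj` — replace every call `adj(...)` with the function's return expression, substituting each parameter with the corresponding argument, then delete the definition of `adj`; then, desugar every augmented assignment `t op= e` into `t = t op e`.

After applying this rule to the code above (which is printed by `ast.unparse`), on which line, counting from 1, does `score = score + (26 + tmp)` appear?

8

Transformed code:
score = 27[score] + tmp[tmp]
tmp = 0 - tmp - 6[30 + score]
tmp = tmp - (tmp + tmp)
if 35 != 12:
    score = score + score // tmp
score = score + tmp[tmp]
if score <= 31:
    score = score + (26 + tmp)
    tmp = tmp[4]
tmp = score // 13 + 11 * score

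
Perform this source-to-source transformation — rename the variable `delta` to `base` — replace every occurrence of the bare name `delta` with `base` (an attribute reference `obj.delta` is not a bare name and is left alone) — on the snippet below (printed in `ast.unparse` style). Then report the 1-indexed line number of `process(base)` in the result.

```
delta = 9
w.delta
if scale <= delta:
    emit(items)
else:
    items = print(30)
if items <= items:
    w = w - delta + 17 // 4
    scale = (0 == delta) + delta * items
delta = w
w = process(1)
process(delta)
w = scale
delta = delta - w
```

Transformed code:
base = 9
w.delta
if scale <= base:
    emit(items)
else:
    items = print(30)
if items <= items:
    w = w - base + 17 // 4
    scale = (0 == base) + base * items
base = w
w = process(1)
process(base)
w = scale
base = base - w

12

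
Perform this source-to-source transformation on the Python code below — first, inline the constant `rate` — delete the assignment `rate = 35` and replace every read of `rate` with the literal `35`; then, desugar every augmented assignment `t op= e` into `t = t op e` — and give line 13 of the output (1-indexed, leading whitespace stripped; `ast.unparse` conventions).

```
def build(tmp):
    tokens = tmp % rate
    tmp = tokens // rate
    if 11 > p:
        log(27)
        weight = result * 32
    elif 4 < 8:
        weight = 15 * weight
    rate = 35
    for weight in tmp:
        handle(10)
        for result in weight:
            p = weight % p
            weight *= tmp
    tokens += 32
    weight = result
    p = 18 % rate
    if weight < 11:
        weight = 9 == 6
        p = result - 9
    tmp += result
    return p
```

Transformed code:
def build(tmp):
    tokens = tmp % 35
    tmp = tokens // 35
    if 11 > p:
        log(27)
        weight = result * 32
    elif 4 < 8:
        weight = 15 * weight
    for weight in tmp:
        handle(10)
        for result in weight:
            p = weight % p
            weight = weight * tmp
    tokens = tokens + 32
    weight = result
    p = 18 % 35
    if weight < 11:
        weight = 9 == 6
        p = result - 9
    tmp = tmp + result
    return p

weight = weight * tmp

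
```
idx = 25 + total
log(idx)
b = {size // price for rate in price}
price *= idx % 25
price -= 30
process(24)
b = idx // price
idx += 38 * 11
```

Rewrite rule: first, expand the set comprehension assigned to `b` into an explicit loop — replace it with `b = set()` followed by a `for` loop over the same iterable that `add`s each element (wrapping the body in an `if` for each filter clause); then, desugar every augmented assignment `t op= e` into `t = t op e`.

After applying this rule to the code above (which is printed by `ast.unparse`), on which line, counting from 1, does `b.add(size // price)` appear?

Transformed code:
idx = 25 + total
log(idx)
b = set()
for rate in price:
    b.add(size // price)
price = price * (idx % 25)
price = price - 30
process(24)
b = idx // price
idx = idx + 38 * 11

5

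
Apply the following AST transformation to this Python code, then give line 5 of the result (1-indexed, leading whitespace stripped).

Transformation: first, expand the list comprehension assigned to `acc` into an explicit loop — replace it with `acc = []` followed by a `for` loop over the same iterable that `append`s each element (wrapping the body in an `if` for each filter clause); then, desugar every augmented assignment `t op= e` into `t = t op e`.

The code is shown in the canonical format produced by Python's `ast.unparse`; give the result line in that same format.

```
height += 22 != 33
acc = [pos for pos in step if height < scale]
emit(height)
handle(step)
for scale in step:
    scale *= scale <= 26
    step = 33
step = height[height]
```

Transformed code:
height = height + (22 != 33)
acc = []
for pos in step:
    if height < scale:
        acc.append(pos)
emit(height)
handle(step)
for scale in step:
    scale = scale * (scale <= 26)
    step = 33
step = height[height]

acc.append(pos)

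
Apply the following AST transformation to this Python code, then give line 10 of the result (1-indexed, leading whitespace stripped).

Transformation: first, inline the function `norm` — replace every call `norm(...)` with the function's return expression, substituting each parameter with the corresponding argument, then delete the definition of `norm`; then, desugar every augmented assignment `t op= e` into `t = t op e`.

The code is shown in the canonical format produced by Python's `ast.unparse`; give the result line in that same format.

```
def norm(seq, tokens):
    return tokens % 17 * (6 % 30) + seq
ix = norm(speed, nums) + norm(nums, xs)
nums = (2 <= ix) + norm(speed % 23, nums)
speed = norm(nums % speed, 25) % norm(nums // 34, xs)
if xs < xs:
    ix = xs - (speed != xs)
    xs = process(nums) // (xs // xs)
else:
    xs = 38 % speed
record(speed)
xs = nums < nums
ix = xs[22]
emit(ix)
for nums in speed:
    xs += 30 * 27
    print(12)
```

Transformed code:
ix = nums % 17 * (6 % 30) + speed + (xs % 17 * (6 % 30) + nums)
nums = (2 <= ix) + (nums % 17 * (6 % 30) + speed % 23)
speed = (25 % 17 * (6 % 30) + nums % speed) % (xs % 17 * (6 % 30) + nums // 34)
if xs < xs:
    ix = xs - (speed != xs)
    xs = process(nums) // (xs // xs)
else:
    xs = 38 % speed
record(speed)
xs = nums < nums
ix = xs[22]
emit(ix)
for nums in speed:
    xs = xs + 30 * 27
    print(12)

xs = nums < nums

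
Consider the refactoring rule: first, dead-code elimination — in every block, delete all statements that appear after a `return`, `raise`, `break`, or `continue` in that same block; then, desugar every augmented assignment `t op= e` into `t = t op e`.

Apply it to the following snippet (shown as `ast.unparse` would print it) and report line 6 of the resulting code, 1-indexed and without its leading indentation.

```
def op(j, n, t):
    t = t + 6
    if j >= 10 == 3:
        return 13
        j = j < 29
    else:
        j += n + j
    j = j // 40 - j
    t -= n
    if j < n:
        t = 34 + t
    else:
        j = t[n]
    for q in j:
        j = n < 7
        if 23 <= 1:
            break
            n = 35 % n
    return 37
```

Transformed code:
def op(j, n, t):
    t = t + 6
    if j >= 10 == 3:
        return 13
    else:
        j = j + (n + j)
    j = j // 40 - j
    t = t - n
    if j < n:
        t = 34 + t
    else:
        j = t[n]
    for q in j:
        j = n < 7
        if 23 <= 1:
            break
    return 37

j = j + (n + j)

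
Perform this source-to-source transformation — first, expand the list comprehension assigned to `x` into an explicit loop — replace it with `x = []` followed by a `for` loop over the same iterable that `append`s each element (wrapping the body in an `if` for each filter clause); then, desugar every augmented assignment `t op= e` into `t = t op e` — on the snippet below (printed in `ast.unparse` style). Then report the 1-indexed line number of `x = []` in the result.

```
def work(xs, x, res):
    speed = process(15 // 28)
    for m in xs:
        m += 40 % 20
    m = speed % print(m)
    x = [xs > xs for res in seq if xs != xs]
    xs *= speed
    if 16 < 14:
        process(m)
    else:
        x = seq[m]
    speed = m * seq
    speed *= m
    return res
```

6

Transformed code:
def work(xs, x, res):
    speed = process(15 // 28)
    for m in xs:
        m = m + 40 % 20
    m = speed % print(m)
    x = []
    for res in seq:
        if xs != xs:
            x.append(xs > xs)
    xs = xs * speed
    if 16 < 14:
        process(m)
    else:
        x = seq[m]
    speed = m * seq
    speed = speed * m
    return res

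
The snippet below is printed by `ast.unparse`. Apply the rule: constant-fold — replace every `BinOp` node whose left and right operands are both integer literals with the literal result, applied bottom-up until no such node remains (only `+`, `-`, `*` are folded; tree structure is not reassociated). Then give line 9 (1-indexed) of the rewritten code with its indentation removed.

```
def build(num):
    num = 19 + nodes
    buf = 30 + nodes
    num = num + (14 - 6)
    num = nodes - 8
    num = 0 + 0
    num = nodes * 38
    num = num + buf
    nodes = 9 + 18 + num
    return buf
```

Transformed code:
def build(num):
    num = 19 + nodes
    buf = 30 + nodes
    num = num + 8
    num = nodes - 8
    num = 0
    num = nodes * 38
    num = num + buf
    nodes = 27 + num
    return buf

nodes = 27 + num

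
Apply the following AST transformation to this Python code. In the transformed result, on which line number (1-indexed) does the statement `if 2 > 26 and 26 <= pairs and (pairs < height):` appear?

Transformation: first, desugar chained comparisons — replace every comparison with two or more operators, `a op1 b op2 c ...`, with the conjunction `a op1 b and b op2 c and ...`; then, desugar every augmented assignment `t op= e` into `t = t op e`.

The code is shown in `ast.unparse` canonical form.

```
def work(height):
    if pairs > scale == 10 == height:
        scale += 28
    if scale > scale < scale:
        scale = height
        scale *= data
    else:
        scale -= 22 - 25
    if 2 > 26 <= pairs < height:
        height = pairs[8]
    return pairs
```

9

Transformed code:
def work(height):
    if pairs > scale and scale == 10 and (10 == height):
        scale = scale + 28
    if scale > scale and scale < scale:
        scale = height
        scale = scale * data
    else:
        scale = scale - (22 - 25)
    if 2 > 26 and 26 <= pairs and (pairs < height):
        height = pairs[8]
    return pairs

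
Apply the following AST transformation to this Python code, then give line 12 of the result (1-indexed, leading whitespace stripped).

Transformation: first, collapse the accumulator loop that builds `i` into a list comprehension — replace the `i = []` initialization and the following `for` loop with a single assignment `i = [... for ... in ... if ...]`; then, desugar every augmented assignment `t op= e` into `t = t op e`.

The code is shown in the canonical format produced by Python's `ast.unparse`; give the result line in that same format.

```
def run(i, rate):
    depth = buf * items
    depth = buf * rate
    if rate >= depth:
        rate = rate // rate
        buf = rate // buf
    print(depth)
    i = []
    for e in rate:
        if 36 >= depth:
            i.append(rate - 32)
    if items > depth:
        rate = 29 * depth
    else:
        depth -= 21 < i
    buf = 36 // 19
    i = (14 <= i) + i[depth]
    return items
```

Transformed code:
def run(i, rate):
    depth = buf * items
    depth = buf * rate
    if rate >= depth:
        rate = rate // rate
        buf = rate // buf
    print(depth)
    i = [rate - 32 for e in rate if 36 >= depth]
    if items > depth:
        rate = 29 * depth
    else:
        depth = depth - (21 < i)
    buf = 36 // 19
    i = (14 <= i) + i[depth]
    return items

depth = depth - (21 < i)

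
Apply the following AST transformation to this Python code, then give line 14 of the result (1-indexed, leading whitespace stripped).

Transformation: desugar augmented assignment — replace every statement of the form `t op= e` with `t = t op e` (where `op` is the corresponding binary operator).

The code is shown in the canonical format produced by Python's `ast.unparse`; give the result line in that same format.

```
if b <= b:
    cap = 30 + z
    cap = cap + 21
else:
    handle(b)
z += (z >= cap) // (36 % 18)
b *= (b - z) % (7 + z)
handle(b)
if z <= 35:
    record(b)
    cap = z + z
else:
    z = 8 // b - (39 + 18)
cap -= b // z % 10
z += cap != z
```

Transformed code:
if b <= b:
    cap = 30 + z
    cap = cap + 21
else:
    handle(b)
z = z + (z >= cap) // (36 % 18)
b = b * ((b - z) % (7 + z))
handle(b)
if z <= 35:
    record(b)
    cap = z + z
else:
    z = 8 // b - (39 + 18)
cap = cap - b // z % 10
z = z + (cap != z)

cap = cap - b // z % 10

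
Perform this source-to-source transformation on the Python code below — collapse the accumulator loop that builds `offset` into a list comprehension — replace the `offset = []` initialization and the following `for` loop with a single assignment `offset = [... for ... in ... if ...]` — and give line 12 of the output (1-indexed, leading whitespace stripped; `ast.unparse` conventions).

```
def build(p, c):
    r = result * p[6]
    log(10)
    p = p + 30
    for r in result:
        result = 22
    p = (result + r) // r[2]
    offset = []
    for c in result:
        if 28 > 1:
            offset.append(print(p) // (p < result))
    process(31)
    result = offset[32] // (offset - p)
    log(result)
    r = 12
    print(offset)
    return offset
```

r = 12

Transformed code:
def build(p, c):
    r = result * p[6]
    log(10)
    p = p + 30
    for r in result:
        result = 22
    p = (result + r) // r[2]
    offset = [print(p) // (p < result) for c in result if 28 > 1]
    process(31)
    result = offset[32] // (offset - p)
    log(result)
    r = 12
    print(offset)
    return offset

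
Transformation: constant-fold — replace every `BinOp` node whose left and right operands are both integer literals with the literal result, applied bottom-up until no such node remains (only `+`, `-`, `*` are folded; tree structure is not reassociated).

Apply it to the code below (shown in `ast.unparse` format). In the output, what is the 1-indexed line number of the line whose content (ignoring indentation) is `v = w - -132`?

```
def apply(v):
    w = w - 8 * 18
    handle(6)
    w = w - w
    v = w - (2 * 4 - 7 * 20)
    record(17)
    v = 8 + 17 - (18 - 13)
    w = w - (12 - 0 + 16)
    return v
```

Transformed code:
def apply(v):
    w = w - 144
    handle(6)
    w = w - w
    v = w - -132
    record(17)
    v = 20
    w = w - 28
    return v

5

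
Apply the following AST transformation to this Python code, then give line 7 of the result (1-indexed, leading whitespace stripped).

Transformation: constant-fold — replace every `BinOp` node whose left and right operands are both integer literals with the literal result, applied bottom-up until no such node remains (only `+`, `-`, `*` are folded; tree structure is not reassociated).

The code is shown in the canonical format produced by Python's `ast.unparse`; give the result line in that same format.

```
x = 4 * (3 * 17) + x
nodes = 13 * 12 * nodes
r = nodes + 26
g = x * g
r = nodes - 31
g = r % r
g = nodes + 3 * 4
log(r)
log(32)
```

g = nodes + 12

Transformed code:
x = 204 + x
nodes = 156 * nodes
r = nodes + 26
g = x * g
r = nodes - 31
g = r % r
g = nodes + 12
log(r)
log(32)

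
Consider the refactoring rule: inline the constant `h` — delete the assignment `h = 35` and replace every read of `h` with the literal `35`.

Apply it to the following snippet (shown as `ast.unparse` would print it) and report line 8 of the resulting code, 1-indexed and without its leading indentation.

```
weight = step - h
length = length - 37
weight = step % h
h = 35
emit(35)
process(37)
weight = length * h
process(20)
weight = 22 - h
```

weight = 22 - 35

Transformed code:
weight = step - 35
length = length - 37
weight = step % 35
emit(35)
process(37)
weight = length * 35
process(20)
weight = 22 - 35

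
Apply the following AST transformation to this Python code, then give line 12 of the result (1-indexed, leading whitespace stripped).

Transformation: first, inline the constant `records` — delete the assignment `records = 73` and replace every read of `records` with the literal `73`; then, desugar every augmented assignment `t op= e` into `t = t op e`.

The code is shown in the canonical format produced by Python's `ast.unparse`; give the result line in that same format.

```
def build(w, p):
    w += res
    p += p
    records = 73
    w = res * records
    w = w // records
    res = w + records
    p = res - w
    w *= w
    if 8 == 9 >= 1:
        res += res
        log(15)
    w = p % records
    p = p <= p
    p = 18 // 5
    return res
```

Transformed code:
def build(w, p):
    w = w + res
    p = p + p
    w = res * 73
    w = w // 73
    res = w + 73
    p = res - w
    w = w * w
    if 8 == 9 >= 1:
        res = res + res
        log(15)
    w = p % 73
    p = p <= p
    p = 18 // 5
    return res

w = p % 73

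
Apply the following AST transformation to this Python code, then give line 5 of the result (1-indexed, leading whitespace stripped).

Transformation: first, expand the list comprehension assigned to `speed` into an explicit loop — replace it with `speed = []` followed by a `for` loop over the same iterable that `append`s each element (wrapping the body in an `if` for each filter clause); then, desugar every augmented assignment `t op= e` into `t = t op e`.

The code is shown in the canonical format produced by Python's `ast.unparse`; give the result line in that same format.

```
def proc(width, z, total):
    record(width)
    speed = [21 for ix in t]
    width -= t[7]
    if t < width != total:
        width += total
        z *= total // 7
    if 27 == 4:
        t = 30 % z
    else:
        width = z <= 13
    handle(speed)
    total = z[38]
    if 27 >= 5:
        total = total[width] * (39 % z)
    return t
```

speed.append(21)

Transformed code:
def proc(width, z, total):
    record(width)
    speed = []
    for ix in t:
        speed.append(21)
    width = width - t[7]
    if t < width != total:
        width = width + total
        z = z * (total // 7)
    if 27 == 4:
        t = 30 % z
    else:
        width = z <= 13
    handle(speed)
    total = z[38]
    if 27 >= 5:
        total = total[width] * (39 % z)
    return t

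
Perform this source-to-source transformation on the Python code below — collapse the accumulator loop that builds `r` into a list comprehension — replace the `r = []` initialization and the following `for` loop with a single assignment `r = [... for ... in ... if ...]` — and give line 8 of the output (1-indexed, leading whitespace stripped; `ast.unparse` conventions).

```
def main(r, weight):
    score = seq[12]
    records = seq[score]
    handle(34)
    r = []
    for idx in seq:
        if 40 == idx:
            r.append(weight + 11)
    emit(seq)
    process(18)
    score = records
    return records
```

score = records

Transformed code:
def main(r, weight):
    score = seq[12]
    records = seq[score]
    handle(34)
    r = [weight + 11 for idx in seq if 40 == idx]
    emit(seq)
    process(18)
    score = records
    return records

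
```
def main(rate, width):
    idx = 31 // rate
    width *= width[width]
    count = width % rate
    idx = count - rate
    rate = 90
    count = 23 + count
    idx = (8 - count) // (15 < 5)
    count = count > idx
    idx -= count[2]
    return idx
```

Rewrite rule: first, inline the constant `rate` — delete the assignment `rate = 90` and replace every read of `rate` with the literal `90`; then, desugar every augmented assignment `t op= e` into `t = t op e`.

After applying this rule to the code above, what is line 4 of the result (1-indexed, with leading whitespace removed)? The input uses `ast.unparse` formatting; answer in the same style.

count = width % 90

Transformed code:
def main(rate, width):
    idx = 31 // 90
    width = width * width[width]
    count = width % 90
    idx = count - 90
    count = 23 + count
    idx = (8 - count) // (15 < 5)
    count = count > idx
    idx = idx - count[2]
    return idx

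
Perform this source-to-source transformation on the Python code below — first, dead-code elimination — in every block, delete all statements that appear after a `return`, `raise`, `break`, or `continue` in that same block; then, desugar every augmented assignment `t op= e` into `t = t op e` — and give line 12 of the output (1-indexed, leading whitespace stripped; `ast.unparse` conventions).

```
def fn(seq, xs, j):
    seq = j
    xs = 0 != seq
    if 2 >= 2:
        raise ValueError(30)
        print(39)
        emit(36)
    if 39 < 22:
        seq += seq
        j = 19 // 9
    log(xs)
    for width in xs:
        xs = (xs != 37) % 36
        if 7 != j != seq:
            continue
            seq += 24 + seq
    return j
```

Transformed code:
def fn(seq, xs, j):
    seq = j
    xs = 0 != seq
    if 2 >= 2:
        raise ValueError(30)
    if 39 < 22:
        seq = seq + seq
        j = 19 // 9
    log(xs)
    for width in xs:
        xs = (xs != 37) % 36
        if 7 != j != seq:
            continue
    return j

if 7 != j != seq:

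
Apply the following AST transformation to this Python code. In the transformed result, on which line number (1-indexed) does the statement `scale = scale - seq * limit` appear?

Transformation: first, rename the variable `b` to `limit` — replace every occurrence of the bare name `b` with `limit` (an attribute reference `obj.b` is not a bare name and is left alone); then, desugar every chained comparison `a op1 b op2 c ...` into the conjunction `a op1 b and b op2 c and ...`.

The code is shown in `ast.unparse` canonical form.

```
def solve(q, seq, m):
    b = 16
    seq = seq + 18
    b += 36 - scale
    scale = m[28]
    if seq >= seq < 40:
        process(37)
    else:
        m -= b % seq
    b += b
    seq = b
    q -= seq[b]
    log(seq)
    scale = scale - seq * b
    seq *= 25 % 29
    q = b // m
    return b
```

Transformed code:
def solve(q, seq, m):
    limit = 16
    seq = seq + 18
    limit += 36 - scale
    scale = m[28]
    if seq >= seq and seq < 40:
        process(37)
    else:
        m -= limit % seq
    limit += limit
    seq = limit
    q -= seq[limit]
    log(seq)
    scale = scale - seq * limit
    seq *= 25 % 29
    q = limit // m
    return limit

14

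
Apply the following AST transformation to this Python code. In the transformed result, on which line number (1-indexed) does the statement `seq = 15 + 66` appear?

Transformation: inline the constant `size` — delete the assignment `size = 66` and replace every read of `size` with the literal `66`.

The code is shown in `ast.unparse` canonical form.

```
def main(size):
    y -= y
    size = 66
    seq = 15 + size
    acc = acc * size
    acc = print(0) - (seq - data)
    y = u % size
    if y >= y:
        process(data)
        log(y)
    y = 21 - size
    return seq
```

Transformed code:
def main(size):
    y -= y
    seq = 15 + 66
    acc = acc * 66
    acc = print(0) - (seq - data)
    y = u % 66
    if y >= y:
        process(data)
        log(y)
    y = 21 - 66
    return seq

3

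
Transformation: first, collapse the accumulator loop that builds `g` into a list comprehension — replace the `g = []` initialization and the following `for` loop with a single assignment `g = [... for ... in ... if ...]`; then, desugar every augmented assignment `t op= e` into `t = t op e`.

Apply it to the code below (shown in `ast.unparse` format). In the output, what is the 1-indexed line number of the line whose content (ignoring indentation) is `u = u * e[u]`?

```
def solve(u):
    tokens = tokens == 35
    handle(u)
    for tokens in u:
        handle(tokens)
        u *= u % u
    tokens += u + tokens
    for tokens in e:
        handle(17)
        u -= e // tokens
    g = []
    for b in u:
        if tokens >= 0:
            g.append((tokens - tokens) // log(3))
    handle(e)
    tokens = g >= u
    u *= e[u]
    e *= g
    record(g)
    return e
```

Transformed code:
def solve(u):
    tokens = tokens == 35
    handle(u)
    for tokens in u:
        handle(tokens)
        u = u * (u % u)
    tokens = tokens + (u + tokens)
    for tokens in e:
        handle(17)
        u = u - e // tokens
    g = [(tokens - tokens) // log(3) for b in u if tokens >= 0]
    handle(e)
    tokens = g >= u
    u = u * e[u]
    e = e * g
    record(g)
    return e

14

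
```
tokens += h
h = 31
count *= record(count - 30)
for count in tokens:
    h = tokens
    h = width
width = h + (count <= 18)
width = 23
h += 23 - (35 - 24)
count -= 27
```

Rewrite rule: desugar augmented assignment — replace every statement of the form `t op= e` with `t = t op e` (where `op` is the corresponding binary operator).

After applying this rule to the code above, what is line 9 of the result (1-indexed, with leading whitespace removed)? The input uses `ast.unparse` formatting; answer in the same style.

Transformed code:
tokens = tokens + h
h = 31
count = count * record(count - 30)
for count in tokens:
    h = tokens
    h = width
width = h + (count <= 18)
width = 23
h = h + (23 - (35 - 24))
count = count - 27

h = h + (23 - (35 - 24))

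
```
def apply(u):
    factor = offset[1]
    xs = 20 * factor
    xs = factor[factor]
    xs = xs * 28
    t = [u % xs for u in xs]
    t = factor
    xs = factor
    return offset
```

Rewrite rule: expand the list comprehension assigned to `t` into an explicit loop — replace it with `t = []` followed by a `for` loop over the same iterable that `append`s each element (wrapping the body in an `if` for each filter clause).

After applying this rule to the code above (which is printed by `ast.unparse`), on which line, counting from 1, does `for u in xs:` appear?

7

Transformed code:
def apply(u):
    factor = offset[1]
    xs = 20 * factor
    xs = factor[factor]
    xs = xs * 28
    t = []
    for u in xs:
        t.append(u % xs)
    t = factor
    xs = factor
    return offset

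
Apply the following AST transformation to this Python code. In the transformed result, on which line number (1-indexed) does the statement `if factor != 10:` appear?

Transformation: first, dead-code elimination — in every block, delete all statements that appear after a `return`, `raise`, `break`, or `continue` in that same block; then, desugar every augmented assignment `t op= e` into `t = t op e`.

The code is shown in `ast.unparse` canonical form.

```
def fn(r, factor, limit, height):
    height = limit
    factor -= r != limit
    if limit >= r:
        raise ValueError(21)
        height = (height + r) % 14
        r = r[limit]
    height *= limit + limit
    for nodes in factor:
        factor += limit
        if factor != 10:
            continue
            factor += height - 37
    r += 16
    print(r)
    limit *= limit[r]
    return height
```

Transformed code:
def fn(r, factor, limit, height):
    height = limit
    factor = factor - (r != limit)
    if limit >= r:
        raise ValueError(21)
    height = height * (limit + limit)
    for nodes in factor:
        factor = factor + limit
        if factor != 10:
            continue
    r = r + 16
    print(r)
    limit = limit * limit[r]
    return height

9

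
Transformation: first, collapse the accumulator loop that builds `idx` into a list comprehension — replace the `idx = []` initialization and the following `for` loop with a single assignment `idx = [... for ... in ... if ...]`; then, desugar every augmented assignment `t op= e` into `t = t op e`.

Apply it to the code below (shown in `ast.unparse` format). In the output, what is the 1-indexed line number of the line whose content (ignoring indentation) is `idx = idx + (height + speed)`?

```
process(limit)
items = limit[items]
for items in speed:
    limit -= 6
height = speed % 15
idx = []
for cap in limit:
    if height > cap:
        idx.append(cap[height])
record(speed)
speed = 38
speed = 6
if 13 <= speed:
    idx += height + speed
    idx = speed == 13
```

Transformed code:
process(limit)
items = limit[items]
for items in speed:
    limit = limit - 6
height = speed % 15
idx = [cap[height] for cap in limit if height > cap]
record(speed)
speed = 38
speed = 6
if 13 <= speed:
    idx = idx + (height + speed)
    idx = speed == 13

11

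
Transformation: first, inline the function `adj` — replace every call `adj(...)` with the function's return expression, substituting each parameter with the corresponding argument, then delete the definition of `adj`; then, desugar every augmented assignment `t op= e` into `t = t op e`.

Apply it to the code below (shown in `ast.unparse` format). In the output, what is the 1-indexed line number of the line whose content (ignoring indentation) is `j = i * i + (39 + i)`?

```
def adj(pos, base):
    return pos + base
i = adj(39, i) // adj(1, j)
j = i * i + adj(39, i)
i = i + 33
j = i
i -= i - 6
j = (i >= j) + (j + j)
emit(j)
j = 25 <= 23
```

2

Transformed code:
i = (39 + i) // (1 + j)
j = i * i + (39 + i)
i = i + 33
j = i
i = i - (i - 6)
j = (i >= j) + (j + j)
emit(j)
j = 25 <= 23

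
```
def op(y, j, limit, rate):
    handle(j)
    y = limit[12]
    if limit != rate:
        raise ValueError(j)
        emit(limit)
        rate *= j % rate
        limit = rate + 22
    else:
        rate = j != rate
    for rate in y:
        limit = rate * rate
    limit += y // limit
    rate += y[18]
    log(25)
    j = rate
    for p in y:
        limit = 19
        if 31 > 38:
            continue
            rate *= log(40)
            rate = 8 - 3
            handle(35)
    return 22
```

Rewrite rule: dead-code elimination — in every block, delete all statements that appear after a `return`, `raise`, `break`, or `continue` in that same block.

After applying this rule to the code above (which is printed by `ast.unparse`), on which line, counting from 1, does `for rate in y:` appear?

8

Transformed code:
def op(y, j, limit, rate):
    handle(j)
    y = limit[12]
    if limit != rate:
        raise ValueError(j)
    else:
        rate = j != rate
    for rate in y:
        limit = rate * rate
    limit += y // limit
    rate += y[18]
    log(25)
    j = rate
    for p in y:
        limit = 19
        if 31 > 38:
            continue
    return 22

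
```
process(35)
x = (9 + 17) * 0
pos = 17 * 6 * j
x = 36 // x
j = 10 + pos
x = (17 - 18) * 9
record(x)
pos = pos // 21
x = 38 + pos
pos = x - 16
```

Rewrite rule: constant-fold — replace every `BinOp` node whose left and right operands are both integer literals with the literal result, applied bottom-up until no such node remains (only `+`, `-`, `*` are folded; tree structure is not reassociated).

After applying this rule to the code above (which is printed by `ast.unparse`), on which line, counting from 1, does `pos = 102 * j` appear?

3

Transformed code:
process(35)
x = 0
pos = 102 * j
x = 36 // x
j = 10 + pos
x = -9
record(x)
pos = pos // 21
x = 38 + pos
pos = x - 16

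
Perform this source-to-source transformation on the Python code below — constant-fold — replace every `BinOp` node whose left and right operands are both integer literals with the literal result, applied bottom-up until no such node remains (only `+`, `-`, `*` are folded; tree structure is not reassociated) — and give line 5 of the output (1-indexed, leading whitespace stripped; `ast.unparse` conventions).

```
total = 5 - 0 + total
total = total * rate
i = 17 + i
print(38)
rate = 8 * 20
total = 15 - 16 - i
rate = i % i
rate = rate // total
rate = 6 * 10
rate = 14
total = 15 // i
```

rate = 160

Transformed code:
total = 5 + total
total = total * rate
i = 17 + i
print(38)
rate = 160
total = -1 - i
rate = i % i
rate = rate // total
rate = 60
rate = 14
total = 15 // i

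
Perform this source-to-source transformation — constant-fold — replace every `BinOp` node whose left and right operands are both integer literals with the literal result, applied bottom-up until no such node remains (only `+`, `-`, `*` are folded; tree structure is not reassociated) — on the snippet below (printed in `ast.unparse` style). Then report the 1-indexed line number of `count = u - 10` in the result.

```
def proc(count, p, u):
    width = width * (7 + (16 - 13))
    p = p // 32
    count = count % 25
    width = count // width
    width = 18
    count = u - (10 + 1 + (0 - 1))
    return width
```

7

Transformed code:
def proc(count, p, u):
    width = width * 10
    p = p // 32
    count = count % 25
    width = count // width
    width = 18
    count = u - 10
    return width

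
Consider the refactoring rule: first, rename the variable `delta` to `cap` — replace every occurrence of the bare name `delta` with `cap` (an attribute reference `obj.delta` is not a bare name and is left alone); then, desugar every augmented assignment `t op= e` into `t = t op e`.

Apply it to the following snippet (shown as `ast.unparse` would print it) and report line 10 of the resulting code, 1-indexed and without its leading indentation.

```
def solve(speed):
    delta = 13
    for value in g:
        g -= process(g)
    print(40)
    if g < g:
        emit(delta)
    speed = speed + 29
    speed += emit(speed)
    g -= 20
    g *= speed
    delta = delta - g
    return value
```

Transformed code:
def solve(speed):
    cap = 13
    for value in g:
        g = g - process(g)
    print(40)
    if g < g:
        emit(cap)
    speed = speed + 29
    speed = speed + emit(speed)
    g = g - 20
    g = g * speed
    cap = cap - g
    return value

g = g - 20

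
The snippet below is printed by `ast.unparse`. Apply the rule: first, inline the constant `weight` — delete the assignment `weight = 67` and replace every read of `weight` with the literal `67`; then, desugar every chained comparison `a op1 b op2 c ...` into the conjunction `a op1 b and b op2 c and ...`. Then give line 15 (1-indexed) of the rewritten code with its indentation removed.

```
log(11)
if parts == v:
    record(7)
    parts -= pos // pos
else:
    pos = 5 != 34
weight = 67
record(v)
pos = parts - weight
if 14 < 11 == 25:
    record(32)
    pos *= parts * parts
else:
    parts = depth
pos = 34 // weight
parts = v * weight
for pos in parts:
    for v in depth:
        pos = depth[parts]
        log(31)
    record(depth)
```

Transformed code:
log(11)
if parts == v:
    record(7)
    parts -= pos // pos
else:
    pos = 5 != 34
record(v)
pos = parts - 67
if 14 < 11 and 11 == 25:
    record(32)
    pos *= parts * parts
else:
    parts = depth
pos = 34 // 67
parts = v * 67
for pos in parts:
    for v in depth:
        pos = depth[parts]
        log(31)
    record(depth)

parts = v * 67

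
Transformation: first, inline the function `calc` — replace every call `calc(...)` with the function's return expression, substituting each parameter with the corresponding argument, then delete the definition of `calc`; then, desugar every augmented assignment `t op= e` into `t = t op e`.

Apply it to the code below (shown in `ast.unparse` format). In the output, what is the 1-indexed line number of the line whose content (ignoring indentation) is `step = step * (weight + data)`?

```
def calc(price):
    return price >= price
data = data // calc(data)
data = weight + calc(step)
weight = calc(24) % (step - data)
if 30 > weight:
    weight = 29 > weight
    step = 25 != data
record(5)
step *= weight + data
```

Transformed code:
data = data // (data >= data)
data = weight + (step >= step)
weight = (24 >= 24) % (step - data)
if 30 > weight:
    weight = 29 > weight
    step = 25 != data
record(5)
step = step * (weight + data)

8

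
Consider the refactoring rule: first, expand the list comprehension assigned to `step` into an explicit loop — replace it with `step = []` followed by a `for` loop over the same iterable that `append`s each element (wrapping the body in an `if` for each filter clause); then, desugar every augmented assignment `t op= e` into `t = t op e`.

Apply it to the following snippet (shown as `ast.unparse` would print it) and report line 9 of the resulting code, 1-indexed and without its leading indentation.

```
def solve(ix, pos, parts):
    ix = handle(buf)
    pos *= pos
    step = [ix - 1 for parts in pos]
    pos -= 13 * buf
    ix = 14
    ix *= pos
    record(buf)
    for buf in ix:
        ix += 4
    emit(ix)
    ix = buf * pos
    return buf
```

Transformed code:
def solve(ix, pos, parts):
    ix = handle(buf)
    pos = pos * pos
    step = []
    for parts in pos:
        step.append(ix - 1)
    pos = pos - 13 * buf
    ix = 14
    ix = ix * pos
    record(buf)
    for buf in ix:
        ix = ix + 4
    emit(ix)
    ix = buf * pos
    return buf

ix = ix * pos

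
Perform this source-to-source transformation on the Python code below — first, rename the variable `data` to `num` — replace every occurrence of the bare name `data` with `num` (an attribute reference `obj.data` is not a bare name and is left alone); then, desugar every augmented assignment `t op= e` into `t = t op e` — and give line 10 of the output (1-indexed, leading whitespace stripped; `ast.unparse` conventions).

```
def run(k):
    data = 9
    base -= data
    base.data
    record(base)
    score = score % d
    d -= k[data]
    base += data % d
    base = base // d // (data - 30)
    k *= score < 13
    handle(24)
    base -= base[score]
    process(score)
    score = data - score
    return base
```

k = k * (score < 13)

Transformed code:
def run(k):
    num = 9
    base = base - num
    base.data
    record(base)
    score = score % d
    d = d - k[num]
    base = base + num % d
    base = base // d // (num - 30)
    k = k * (score < 13)
    handle(24)
    base = base - base[score]
    process(score)
    score = num - score
    return base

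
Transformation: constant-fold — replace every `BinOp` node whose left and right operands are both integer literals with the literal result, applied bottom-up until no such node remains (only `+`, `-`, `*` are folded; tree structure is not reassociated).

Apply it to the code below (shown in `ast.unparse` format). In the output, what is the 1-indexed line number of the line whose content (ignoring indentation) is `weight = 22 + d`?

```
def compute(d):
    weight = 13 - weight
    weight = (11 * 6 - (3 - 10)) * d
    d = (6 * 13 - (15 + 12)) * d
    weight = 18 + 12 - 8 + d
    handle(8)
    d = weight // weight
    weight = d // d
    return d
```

5

Transformed code:
def compute(d):
    weight = 13 - weight
    weight = 73 * d
    d = 51 * d
    weight = 22 + d
    handle(8)
    d = weight // weight
    weight = d // d
    return d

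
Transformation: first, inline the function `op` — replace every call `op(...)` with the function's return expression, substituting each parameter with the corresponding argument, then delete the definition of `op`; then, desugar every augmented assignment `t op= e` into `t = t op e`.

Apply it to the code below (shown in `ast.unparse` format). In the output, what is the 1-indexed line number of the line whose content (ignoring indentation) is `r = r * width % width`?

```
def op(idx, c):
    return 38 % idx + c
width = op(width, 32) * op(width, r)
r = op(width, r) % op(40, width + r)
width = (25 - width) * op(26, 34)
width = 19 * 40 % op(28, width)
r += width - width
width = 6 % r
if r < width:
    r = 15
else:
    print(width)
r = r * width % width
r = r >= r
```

11

Transformed code:
width = (38 % width + 32) * (38 % width + r)
r = (38 % width + r) % (38 % 40 + (width + r))
width = (25 - width) * (38 % 26 + 34)
width = 19 * 40 % (38 % 28 + width)
r = r + (width - width)
width = 6 % r
if r < width:
    r = 15
else:
    print(width)
r = r * width % width
r = r >= r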